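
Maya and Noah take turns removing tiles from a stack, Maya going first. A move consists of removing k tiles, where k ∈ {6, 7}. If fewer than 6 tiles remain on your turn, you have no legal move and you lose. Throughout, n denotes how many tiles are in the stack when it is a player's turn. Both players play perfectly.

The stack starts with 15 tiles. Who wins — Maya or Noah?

Noah wins.

Use the standard recursion: the mover loses at a terminal position; elsewhere, the mover wins exactly when some move hands the opponent an L position.
n=0: no move → L
n=1: no move → L
n=2: no move → L
n=3: no move → L
n=4: no move → L
n=5: no move → L
n=6: →0(L), so W
n=7: →1(L), so W
n=8: →2(L), so W
n=9: →3(L), so W
n=10: →4(L), so W
n=11: →5(L), so W
n=12: →5(L), so W
n=13: →7(W), 6(W) — all W, so L
n=14: →8(W), 7(W) — all W, so L
n=15: →9(W), 8(W) — all W, so L
Every move from 15 reaches a W position, so the mover loses.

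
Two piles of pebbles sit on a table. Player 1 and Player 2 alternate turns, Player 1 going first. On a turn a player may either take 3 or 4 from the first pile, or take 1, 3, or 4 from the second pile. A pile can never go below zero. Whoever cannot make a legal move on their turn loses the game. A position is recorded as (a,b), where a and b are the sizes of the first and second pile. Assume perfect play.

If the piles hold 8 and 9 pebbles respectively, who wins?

Player 2 wins.

Use the standard recursion: the mover loses at a terminal position; elsewhere, the mover wins exactly when some move hands the opponent an L position.
No move ever increases a pile, so every position that can arise here has a ≤ 8 and b ≤ 9; it is enough to label the cells with 0 ≤ a ≤ 8 and 0 ≤ b ≤ 9.
Every move lowers a or b (never raises either), so fill the grid row by row in increasing a, and left to right within a row: each cell's successors are then already labelled.
      b=0  b=1  b=2  b=3  b=4  b=5  b=6  b=7  b=8  b=9
a=0:    L    W    L    W    W    W    W    L    W    L
a=1:    L    W    L    W    W    W    W    L    W    L
a=2:    L    W    L    W    W    W    W    L    W    L
a=3:    W    L    W    L    W    W    W    W    L    W
a=4:    W    L    W    L    W    W    W    W    L    W
a=5:    W    L    W    L    W    W    W    W    L    W
a=6:    W    W    W    W    L    W    L    W    W    W
a=7:    L    W    L    W    W    W    W    L    W    L
a=8:    L    W    L    W    W    W    W    L    W    L
Cells with no legal move (terminal, hence L): (0,0), (1,0), (2,0).
The remaining L cells, each justified by listing all of its moves:
(0,2): L (sole option (0,1)(W) is W)
(0,7): L (options (0,6)(W), (0,4)(W), (0,3)(W) are all W)
(0,9): L (options (0,8)(W), (0,6)(W), (0,5)(W) are all W)
(1,2): L (sole option (1,1)(W) is W)
(1,7): L (options (1,6)(W), (1,4)(W), (1,3)(W) are all W)
(1,9): L (options (1,8)(W), (1,6)(W), (1,5)(W) are all W)
(2,2): L (sole option (2,1)(W) is W)
(2,7): L (options (2,6)(W), (2,4)(W), (2,3)(W) are all W)
(2,9): L (options (2,8)(W), (2,6)(W), (2,5)(W) are all W)
(3,1): L (options (0,1)(W), (3,0)(W) are all W)
(3,3): L (options (0,3)(W), (3,2)(W), (3,0)(W) are all W)
(3,8): L (options (0,8)(W), (3,7)(W), (3,5)(W), (3,4)(W) are all W)
(4,1): L (options (1,1)(W), (0,1)(W), (4,0)(W) are all W)
(4,3): L (options (1,3)(W), (0,3)(W), (4,2)(W), (4,0)(W) are all W)
(4,8): L (options (1,8)(W), (0,8)(W), (4,7)(W), (4,5)(W), (4,4)(W) are all W)
(5,1): L (options (2,1)(W), (1,1)(W), (5,0)(W) are all W)
(5,3): L (options (2,3)(W), (1,3)(W), (5,2)(W), (5,0)(W) are all W)
(5,8): L (options (2,8)(W), (1,8)(W), (5,7)(W), (5,5)(W), (5,4)(W) are all W)
(6,4): L (options (3,4)(W), (2,4)(W), (6,3)(W), (6,1)(W), (6,0)(W) are all W)
(6,6): L (options (3,6)(W), (2,6)(W), (6,5)(W), (6,3)(W), (6,2)(W) are all W)
(7,0): L (options (4,0)(W), (3,0)(W) are all W)
(7,2): L (options (4,2)(W), (3,2)(W), (7,1)(W) are all W)
(7,7): L (options (4,7)(W), (3,7)(W), (7,6)(W), (7,4)(W), (7,3)(W) are all W)
(7,9): L (options (4,9)(W), (3,9)(W), (7,8)(W), (7,6)(W), (7,5)(W) are all W)
(8,0): L (options (5,0)(W), (4,0)(W) are all W)
(8,2): L (options (5,2)(W), (4,2)(W), (8,1)(W) are all W)
(8,7): L (options (5,7)(W), (4,7)(W), (8,6)(W), (8,4)(W), (8,3)(W) are all W)
(8,9): L (options (5,9)(W), (4,9)(W), (8,8)(W), (8,6)(W), (8,5)(W) are all W)
Every other cell has at least one move into one of the L cells above, so it is W.
Every move from (8,9) reaches a W position, so the mover loses.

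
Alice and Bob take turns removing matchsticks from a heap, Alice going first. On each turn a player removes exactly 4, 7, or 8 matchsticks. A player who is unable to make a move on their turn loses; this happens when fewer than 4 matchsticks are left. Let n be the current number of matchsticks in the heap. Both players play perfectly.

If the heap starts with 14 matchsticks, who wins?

Positions with no move are L. A position that does have a move is losing for the player to move precisely when every available move leads to a winning position for the opponent. Fill in the labels:
n=0: no move → L
n=1: no move → L
n=2: no move → L
n=3: no move → L
n=4: can move to 0, which is L ⇒ W
n=5: can move to 1, which is L ⇒ W
n=6: can move to 2, which is L ⇒ W
n=7: can move to 3, which is L ⇒ W
n=8: can move to 1, which is L ⇒ W
n=9: can move to 2, which is L ⇒ W
n=10: can move to 3, which is L ⇒ W
n=11: can move to 3, which is L ⇒ W
n=12: moves to 8(W), 5(W), 4(W); every one is W ⇒ L
n=13: moves to 9(W), 6(W), 5(W); every one is W ⇒ L
n=14: moves to 10(W), 7(W), 6(W); every one is W ⇒ L
The starting position 14 is L: whatever Alice does, the opponent receives a W position.

Bob wins.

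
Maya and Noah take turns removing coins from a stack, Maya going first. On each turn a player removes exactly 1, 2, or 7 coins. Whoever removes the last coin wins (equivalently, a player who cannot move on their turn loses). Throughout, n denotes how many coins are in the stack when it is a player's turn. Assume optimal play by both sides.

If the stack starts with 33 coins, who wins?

Build the W/L table. Terminal = L. A non-terminal position is W if it has a move to some L; otherwise it is L.
n=0: no move → L
n=1: →0(L), so W
n=2: →0(L), so W
n=3: →2(W), 1(W) — all W, so L
n=4: →3(L), so W
n=5: →3(L), so W
n=6: →5(W), 4(W) — all W, so L
n=7: →6(L), so W
n=8: →6(L), so W
n=9: →8(W), 7(W), 2(W) — all W, so L
n=10: →9(L), so W
n=11: →9(L), so W
n=12: →11(W), 10(W), 5(W) — all W, so L
n=13: →12(L), so W
n=14: →12(L), so W
n=15: →14(W), 13(W), 8(W) — all W, so L
n=16: →15(L), so W
n=17: →15(L), so W
n=18: →17(W), 16(W), 11(W) — all W, so L
n=19: →18(L), so W
n=20: →18(L), so W
n=21: →20(W), 19(W), 14(W) — all W, so L
n=22: →21(L), so W
n=23: →21(L), so W
n=24: →23(W), 22(W), 17(W) — all W, so L
n=25: →24(L), so W
n=26: →24(L), so W
n=27: →26(W), 25(W), 20(W) — all W, so L
n=28: →27(L), so W
n=29: →27(L), so W
n=30: →29(W), 28(W), 23(W) — all W, so L
n=31: →30(L), so W
n=32: →30(L), so W
n=33: →32(W), 31(W), 26(W) — all W, so L
The starting position 33 is L: whatever Maya does, the opponent receives a W position.

Noah wins.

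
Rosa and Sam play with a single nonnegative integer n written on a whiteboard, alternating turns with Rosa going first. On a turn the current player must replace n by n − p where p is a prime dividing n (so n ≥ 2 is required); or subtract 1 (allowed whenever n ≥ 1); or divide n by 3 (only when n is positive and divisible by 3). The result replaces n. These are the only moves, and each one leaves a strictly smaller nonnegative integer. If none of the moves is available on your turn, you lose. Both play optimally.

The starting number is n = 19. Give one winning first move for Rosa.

Compute win/loss labels from the base case upward. A position with no move is L. Any other position is W if it can reach an L in one move, else L.
n=0: no move → L
n=1: reaches L-position 0 → W
n=2: reaches L-position 0 → W
n=3: reaches L-position 0 → W
n=4: only reaches 2(W), 3(W), all W → L
n=5: reaches L-position 0 → W
n=6: reaches L-position 4 → W
n=7: reaches L-position 0 → W
n=8: only reaches 6(W), 7(W), all W → L
n=9: reaches L-position 8 → W
n=10: reaches L-position 8 → W
n=11: reaches L-position 0 → W
n=12: reaches L-position 4 → W
n=13: reaches L-position 0 → W
n=14: only reaches 7(W), 12(W), 13(W), all W → L
n=15: reaches L-position 14 → W
n=16: reaches L-position 14 → W
n=17: reaches L-position 0 → W
n=18: only reaches 6(W), 15(W), 16(W), 17(W), all W → L
n=19: reaches L-position 0 → W
From 19, the L positions reachable in one move are: 0, 18. Any move reaching one of these is winning.

Move to 0.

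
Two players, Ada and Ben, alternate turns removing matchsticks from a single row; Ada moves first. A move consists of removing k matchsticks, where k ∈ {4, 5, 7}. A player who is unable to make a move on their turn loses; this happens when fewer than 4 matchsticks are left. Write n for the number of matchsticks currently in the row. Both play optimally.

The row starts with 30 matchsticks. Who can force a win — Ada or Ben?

Use the standard recursion: the mover loses at a terminal position; elsewhere, the mover wins exactly when some move hands the opponent an L position.
n=0: no move → L
n=1: no move → L
n=2: no move → L
n=3: no move → L
n=4: →0(L), so W
n=5: →1(L), so W
n=6: →2(L), so W
n=7: →3(L), so W
n=8: →3(L), so W
n=9: →2(L), so W
n=10: →3(L), so W
n=11: →7(W), 6(W), 4(W) — all W, so L
n=12: →8(W), 7(W), 5(W) — all W, so L
n=13: →9(W), 8(W), 6(W) — all W, so L
n=14: →10(W), 9(W), 7(W) — all W, so L
n=15: →11(L), so W
n=16: →12(L), so W
n=17: →13(L), so W
n=18: →14(L), so W
n=19: →14(L), so W
n=20: →13(L), so W
n=21: →14(L), so W
n=22: →18(W), 17(W), 15(W) — all W, so L
n=23: →19(W), 18(W), 16(W) — all W, so L
n=24: →20(W), 19(W), 17(W) — all W, so L
n=25: →21(W), 20(W), 18(W) — all W, so L
n=26: →22(L), so W
n=27: →23(L), so W
n=28: →24(L), so W
n=29: →25(L), so W
n=30: →25(L), so W
From 30 Ada can remove 5, leaving 25, reaching an L position.

Ada wins.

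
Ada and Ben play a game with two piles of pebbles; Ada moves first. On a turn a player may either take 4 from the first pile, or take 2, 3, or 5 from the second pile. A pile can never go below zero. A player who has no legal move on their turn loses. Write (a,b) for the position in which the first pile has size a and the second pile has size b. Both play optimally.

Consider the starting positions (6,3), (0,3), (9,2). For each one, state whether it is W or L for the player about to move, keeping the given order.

(6,3): L, (0,3): W, (9,2): W

Positions with no move are L. A position that does have a move is losing for the player to move precisely when every available move leads to a winning position for the opponent. Fill in the labels:
No move ever increases a pile, so every position that can arise here has a ≤ 9 and b ≤ 3; it is enough to label the cells with 0 ≤ a ≤ 9 and 0 ≤ b ≤ 3.
Every move lowers a or b (never raises either), so fill the grid row by row in increasing a, and left to right within a row: each cell's successors are then already labelled.
      b=0  b=1  b=2  b=3
a=0:    L    L    W    W
a=1:    L    L    W    W
a=2:    L    L    W    W
a=3:    L    L    W    W
a=4:    W    W    L    L
a=5:    W    W    L    L
a=6:    W    W    L    L
a=7:    W    W    L    L
a=8:    L    L    W    W
a=9:    L    L    W    W
Cells with no legal move (terminal, hence L): (0,0), (0,1), (1,0), (1,1), (2,0), (2,1), (3,0), (3,1).
The remaining L cells, each justified by listing all of its moves:
(4,2): L (options (0,2)(W), (4,0)(W) are all W)
(4,3): L (options (0,3)(W), (4,1)(W), (4,0)(W) are all W)
(5,2): L (options (1,2)(W), (5,0)(W) are all W)
(5,3): L (options (1,3)(W), (5,1)(W), (5,0)(W) are all W)
(6,2): L (options (2,2)(W), (6,0)(W) are all W)
(6,3): L (options (2,3)(W), (6,1)(W), (6,0)(W) are all W)
(7,2): L (options (3,2)(W), (7,0)(W) are all W)
(7,3): L (options (3,3)(W), (7,1)(W), (7,0)(W) are all W)
(8,0): L (sole option (4,0)(W) is W)
(8,1): L (sole option (4,1)(W) is W)
(9,0): L (sole option (5,0)(W) is W)
(9,1): L (sole option (5,1)(W) is W)
Every other cell has at least one move into one of the L cells above, so it is W.
(6,3): one of the L cells justified above, so L
(0,3): the move to (0,1) reaches an L cell, so W
(9,2): the move to (5,2) reaches an L cell, so W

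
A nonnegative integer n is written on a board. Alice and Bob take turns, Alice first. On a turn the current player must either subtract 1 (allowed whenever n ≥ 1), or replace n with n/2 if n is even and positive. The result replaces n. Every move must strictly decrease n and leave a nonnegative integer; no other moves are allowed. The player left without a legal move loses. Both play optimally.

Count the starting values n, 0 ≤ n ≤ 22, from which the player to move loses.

11

Label each position W (a win for the player to move) or L (a loss). A position with no legal move is L; any other position is W exactly when some move reaches an L, and L when every move reaches a W.
n=0: no move → L
n=1: reaches L-position 0 → W
n=2: only reaches 1(W), which is W → L
n=3: reaches L-position 2 → W
n=4: reaches L-position 2 → W
n=5: only reaches 4(W), which is W → L
n=6: reaches L-position 5 → W
n=7: only reaches 6(W), which is W → L
n=8: reaches L-position 7 → W
n=9: only reaches 8(W), which is W → L
n=10: reaches L-position 5 → W
n=11: only reaches 10(W), which is W → L
n=12: reaches L-position 11 → W
n=13: only reaches 12(W), which is W → L
n=14: reaches L-position 7 → W
n=15: only reaches 14(W), which is W → L
n=16: reaches L-position 15 → W
n=17: only reaches 16(W), which is W → L
n=18: reaches L-position 9 → W
n=19: only reaches 18(W), which is W → L
n=20: reaches L-position 19 → W
n=21: only reaches 20(W), which is W → L
n=22: reaches L-position 11 → W
L entries with 0 ≤ n ≤ 22: n = 0, 2, 5, 7, 9, 11, 13, 15, 17, 19, 21; that makes 11.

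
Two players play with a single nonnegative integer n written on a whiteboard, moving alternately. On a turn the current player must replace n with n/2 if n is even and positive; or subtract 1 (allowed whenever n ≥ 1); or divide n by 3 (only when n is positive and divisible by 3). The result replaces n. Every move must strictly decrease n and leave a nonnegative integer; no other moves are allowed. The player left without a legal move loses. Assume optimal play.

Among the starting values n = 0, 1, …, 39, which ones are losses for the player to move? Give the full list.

0, 2, 5, 7, 9, 11, 13, 16, 19, 23, 25, 28, 30, 34, 36

Build the W/L table. Terminal = L. A non-terminal position is W if it has a move to some L; otherwise it is L.
n=0: no move → L
n=1: reaches L-position 0 → W
n=2: only reaches 1(W), which is W → L
n=3: reaches L-position 2 → W
n=4: reaches L-position 2 → W
n=5: only reaches 4(W), which is W → L
n=6: reaches L-position 2 → W
n=7: only reaches 6(W), which is W → L
n=8: reaches L-position 7 → W
n=9: only reaches 3(W), 8(W), all W → L
n=10: reaches L-position 5 → W
n=11: only reaches 10(W), which is W → L
n=12: reaches L-position 11 → W
n=13: only reaches 12(W), which is W → L
n=14: reaches L-position 7 → W
n=15: reaches L-position 5 → W
n=16: only reaches 8(W), 15(W), all W → L
n=17: reaches L-position 16 → W
n=18: reaches L-position 9 → W
n=19: only reaches 18(W), which is W → L
n=20: reaches L-position 19 → W
n=21: reaches L-position 7 → W
n=22: reaches L-position 11 → W
n=23: only reaches 22(W), which is W → L
n=24: reaches L-position 23 → W
n=25: only reaches 24(W), which is W → L
n=26: reaches L-position 13 → W
n=27: reaches L-position 9 → W
n=28: only reaches 14(W), 27(W), all W → L
n=29: reaches L-position 28 → W
n=30: only reaches 10(W), 15(W), 29(W), all W → L
n=31: reaches L-position 30 → W
n=32: reaches L-position 16 → W
n=33: reaches L-position 11 → W
n=34: only reaches 17(W), 33(W), all W → L
n=35: reaches L-position 34 → W
n=36: only reaches 12(W), 18(W), 35(W), all W → L
n=37: reaches L-position 36 → W
n=38: reaches L-position 19 → W
n=39: reaches L-position 13 → W
The losing starting values of n are exactly the entries labelled L in this table (15 of them).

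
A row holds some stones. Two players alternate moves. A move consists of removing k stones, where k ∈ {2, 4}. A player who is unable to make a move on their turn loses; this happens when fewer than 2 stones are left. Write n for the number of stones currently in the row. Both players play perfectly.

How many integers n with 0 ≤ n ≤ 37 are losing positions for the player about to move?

Work bottom-up. With no move the player to move loses. Otherwise the position is W if at least one move leads to an L position for the opponent, and L if every move leads to a W.
n=0: no move → L
n=1: no move → L
n=2: W (go to 0, an L position)
n=3: W (go to 1, an L position)
n=4: W (go to 0, an L position)
n=5: W (go to 1, an L position)
n=6: L (options 4(W), 2(W) are all W)
n=7: L (options 5(W), 3(W) are all W)
n=8: W (go to 6, an L position)
n=9: W (go to 7, an L position)
n=10: W (go to 6, an L position)
n=11: W (go to 7, an L position)
n=12: L (options 10(W), 8(W) are all W)
n=13: L (options 11(W), 9(W) are all W)
n=14: W (go to 12, an L position)
n=15: W (go to 13, an L position)
n=16: W (go to 12, an L position)
n=17: W (go to 13, an L position)
n=18: L (options 16(W), 14(W) are all W)
n=19: L (options 17(W), 15(W) are all W)
n=20: W (go to 18, an L position)
n=21: W (go to 19, an L position)
n=22: W (go to 18, an L position)
n=23: W (go to 19, an L position)
n=24: L (options 22(W), 20(W) are all W)
n=25: L (options 23(W), 21(W) are all W)
n=26: W (go to 24, an L position)
n=27: W (go to 25, an L position)
n=28: W (go to 24, an L position)
n=29: W (go to 25, an L position)
n=30: L (options 28(W), 26(W) are all W)
n=31: L (options 29(W), 27(W) are all W)
n=32: W (go to 30, an L position)
n=33: W (go to 31, an L position)
n=34: W (go to 30, an L position)
n=35: W (go to 31, an L position)
n=36: L (options 34(W), 32(W) are all W)
n=37: L (options 35(W), 33(W) are all W)
L entries with 0 ≤ n ≤ 37: n = 0, 1, 6, 7, 12, 13, 18, 19, 24, 25, 30, 31, 36, 37; that makes 14.

14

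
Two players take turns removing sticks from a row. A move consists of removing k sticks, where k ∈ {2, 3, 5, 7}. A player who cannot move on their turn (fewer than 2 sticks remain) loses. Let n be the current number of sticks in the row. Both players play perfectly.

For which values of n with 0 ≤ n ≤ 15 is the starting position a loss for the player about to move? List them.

Use the standard recursion: the mover loses at a terminal position; elsewhere, the mover wins exactly when some move hands the opponent an L position.
n=0: no move → L
n=1: no move → L
n=2: reaches L-position 0 → W
n=3: reaches L-position 1 → W
n=4: reaches L-position 1 → W
n=5: reaches L-position 0 → W
n=6: reaches L-position 1 → W
n=7: reaches L-position 0 → W
n=8: reaches L-position 1 → W
n=9: only reaches 7(W), 6(W), 4(W), 2(W), all W → L
n=10: only reaches 8(W), 7(W), 5(W), 3(W), all W → L
n=11: reaches L-position 9 → W
n=12: reaches L-position 10 → W
n=13: reaches L-position 10 → W
n=14: reaches L-position 9 → W
n=15: reaches L-position 10 → W
The losing starting values of n are exactly the entries labelled L in this table (4 of them).

0, 1, 9, 10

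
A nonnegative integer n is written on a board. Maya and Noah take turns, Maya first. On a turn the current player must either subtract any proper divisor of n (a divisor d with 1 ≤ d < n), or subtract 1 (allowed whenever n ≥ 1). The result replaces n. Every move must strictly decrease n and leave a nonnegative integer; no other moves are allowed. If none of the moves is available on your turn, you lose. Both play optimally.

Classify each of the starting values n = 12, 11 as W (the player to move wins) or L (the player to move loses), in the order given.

Use the standard recursion: the mover loses at a terminal position; elsewhere, the mover wins exactly when some move hands the opponent an L position.
n=0: no move → L
n=1: can move to 0, which is L ⇒ W
n=2: the only move is to 1(W), a W ⇒ L
n=3: can move to 2, which is L ⇒ W
n=4: can move to 2, which is L ⇒ W
n=5: the only move is to 4(W), a W ⇒ L
n=6: can move to 5, which is L ⇒ W
n=7: the only move is to 6(W), a W ⇒ L
n=8: can move to 7, which is L ⇒ W
n=9: moves to 6(W), 8(W); every one is W ⇒ L
n=10: can move to 5, which is L ⇒ W
n=11: the only move is to 10(W), a W ⇒ L
n=12: can move to 9, which is L ⇒ W

12: W, 11: L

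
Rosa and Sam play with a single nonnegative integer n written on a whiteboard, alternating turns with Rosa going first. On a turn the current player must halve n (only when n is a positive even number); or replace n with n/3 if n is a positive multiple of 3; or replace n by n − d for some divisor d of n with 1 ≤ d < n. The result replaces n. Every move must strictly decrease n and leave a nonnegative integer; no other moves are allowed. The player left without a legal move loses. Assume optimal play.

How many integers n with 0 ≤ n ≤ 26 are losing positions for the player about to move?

12

Use the standard recursion: the mover loses at a terminal position; elsewhere, the mover wins exactly when some move hands the opponent an L position.
n=0: no move → L
n=1: no move → L
n=2: can move to 1, which is L ⇒ W
n=3: can move to 1, which is L ⇒ W
n=4: moves to 2(W), 3(W); every one is W ⇒ L
n=5: can move to 4, which is L ⇒ W
n=6: can move to 4, which is L ⇒ W
n=7: the only move is to 6(W), a W ⇒ L
n=8: can move to 4, which is L ⇒ W
n=9: moves to 3(W), 6(W), 8(W); every one is W ⇒ L
n=10: can move to 9, which is L ⇒ W
n=11: the only move is to 10(W), a W ⇒ L
n=12: can move to 4, which is L ⇒ W
n=13: the only move is to 12(W), a W ⇒ L
n=14: can move to 7, which is L ⇒ W
n=15: moves to 5(W), 10(W), 12(W), 14(W); every one is W ⇒ L
n=16: can move to 15, which is L ⇒ W
n=17: the only move is to 16(W), a W ⇒ L
n=18: can move to 9, which is L ⇒ W
n=19: the only move is to 18(W), a W ⇒ L
n=20: can move to 15, which is L ⇒ W
n=21: can move to 7, which is L ⇒ W
n=22: can move to 11, which is L ⇒ W
n=23: the only move is to 22(W), a W ⇒ L
n=24: can move to 23, which is L ⇒ W
n=25: moves to 20(W), 24(W); every one is W ⇒ L
n=26: can move to 13, which is L ⇒ W
L entries with 0 ≤ n ≤ 26: n = 0, 1, 4, 7, 9, 11, 13, 15, 17, 19, 23, 25; that makes 12.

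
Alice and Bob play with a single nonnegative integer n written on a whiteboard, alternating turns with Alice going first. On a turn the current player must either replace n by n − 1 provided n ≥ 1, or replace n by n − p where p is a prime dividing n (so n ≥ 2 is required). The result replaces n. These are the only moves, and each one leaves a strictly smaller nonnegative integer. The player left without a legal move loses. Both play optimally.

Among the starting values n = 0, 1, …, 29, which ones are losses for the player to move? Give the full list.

Work bottom-up. With no move the player to move loses. Otherwise the position is W if at least one move leads to an L position for the opponent, and L if every move leads to a W.
n=0: no move → L
n=1: can move to 0, which is L ⇒ W
n=2: can move to 0, which is L ⇒ W
n=3: can move to 0, which is L ⇒ W
n=4: moves to 2(W), 3(W); every one is W ⇒ L
n=5: can move to 0, which is L ⇒ W
n=6: can move to 4, which is L ⇒ W
n=7: can move to 0, which is L ⇒ W
n=8: moves to 6(W), 7(W); every one is W ⇒ L
n=9: can move to 8, which is L ⇒ W
n=10: can move to 8, which is L ⇒ W
n=11: can move to 0, which is L ⇒ W
n=12: moves to 9(W), 10(W), 11(W); every one is W ⇒ L
n=13: can move to 0, which is L ⇒ W
n=14: can move to 12, which is L ⇒ W
n=15: can move to 12, which is L ⇒ W
n=16: moves to 14(W), 15(W); every one is W ⇒ L
n=17: can move to 0, which is L ⇒ W
n=18: can move to 16, which is L ⇒ W
n=19: can move to 0, which is L ⇒ W
n=20: moves to 15(W), 18(W), 19(W); every one is W ⇒ L
n=21: can move to 20, which is L ⇒ W
n=22: can move to 20, which is L ⇒ W
n=23: can move to 0, which is L ⇒ W
n=24: moves to 21(W), 22(W), 23(W); every one is W ⇒ L
n=25: can move to 20, which is L ⇒ W
n=26: can move to 24, which is L ⇒ W
n=27: can move to 24, which is L ⇒ W
n=28: moves to 21(W), 26(W), 27(W); every one is W ⇒ L
n=29: can move to 0, which is L ⇒ W
Reading off the rows marked L gives the requested list; there are 8 such values of n.

0, 4, 8, 12, 16, 20, 24, 28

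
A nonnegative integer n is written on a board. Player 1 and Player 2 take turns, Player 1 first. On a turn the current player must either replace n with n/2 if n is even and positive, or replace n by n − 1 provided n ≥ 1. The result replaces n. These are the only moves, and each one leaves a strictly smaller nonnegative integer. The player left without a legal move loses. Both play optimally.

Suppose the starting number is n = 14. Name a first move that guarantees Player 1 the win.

Move to 7.

Positions with no move are L. A position that does have a move is losing for the player to move precisely when every available move leads to a winning position for the opponent. Fill in the labels:
n=0: no move → L
n=1: reaches L-position 0 → W
n=2: only reaches 1(W), which is W → L
n=3: reaches L-position 2 → W
n=4: reaches L-position 2 → W
n=5: only reaches 4(W), which is W → L
n=6: reaches L-position 5 → W
n=7: only reaches 6(W), which is W → L
n=8: reaches L-position 7 → W
n=9: only reaches 8(W), which is W → L
n=10: reaches L-position 5 → W
n=11: only reaches 10(W), which is W → L
n=12: reaches L-position 11 → W
n=13: only reaches 12(W), which is W → L
n=14: reaches L-position 7 → W
From 14, the L positions reachable in one move are: 7, 13. Any move reaching one of these is winning.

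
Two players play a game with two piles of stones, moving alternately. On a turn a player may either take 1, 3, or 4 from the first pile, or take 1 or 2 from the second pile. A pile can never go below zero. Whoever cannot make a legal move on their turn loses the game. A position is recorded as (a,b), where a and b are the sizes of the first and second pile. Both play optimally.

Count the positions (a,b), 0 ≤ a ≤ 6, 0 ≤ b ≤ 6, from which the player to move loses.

14

Positions with no move are L. A position that does have a move is losing for the player to move precisely when every available move leads to a winning position for the opponent. Fill in the labels:
Every move lowers a or b (never raises either), so fill the grid row by row in increasing a, and left to right within a row: each cell's successors are then already labelled.
      b=0  b=1  b=2  b=3  b=4  b=5  b=6
a=0:    L    W    W    L    W    W    L
a=1:    W    L    W    W    L    W    W
a=2:    L    W    W    L    W    W    L
a=3:    W    L    W    W    L    W    W
a=4:    W    W    L    W    W    L    W
a=5:    W    W    W    W    W    W    W
a=6:    W    W    L    W    W    L    W
Cells with no legal move (terminal, hence L): (0,0).
The remaining L cells, each justified by listing all of its moves:
(0,3): moves to (0,2)(W), (0,1)(W); every one is W ⇒ L
(0,6): moves to (0,5)(W), (0,4)(W); every one is W ⇒ L
(1,1): moves to (0,1)(W), (1,0)(W); every one is W ⇒ L
(1,4): moves to (0,4)(W), (1,3)(W), (1,2)(W); every one is W ⇒ L
(2,0): the only move is to (1,0)(W), a W ⇒ L
(2,3): moves to (1,3)(W), (2,2)(W), (2,1)(W); every one is W ⇒ L
(2,6): moves to (1,6)(W), (2,5)(W), (2,4)(W); every one is W ⇒ L
(3,1): moves to (2,1)(W), (0,1)(W), (3,0)(W); every one is W ⇒ L
(3,4): moves to (2,4)(W), (0,4)(W), (3,3)(W), (3,2)(W); every one is W ⇒ L
(4,2): moves to (3,2)(W), (1,2)(W), (0,2)(W), (4,1)(W), (4,0)(W); every one is W ⇒ L
(4,5): moves to (3,5)(W), (1,5)(W), (0,5)(W), (4,4)(W), (4,3)(W); every one is W ⇒ L
(6,2): moves to (5,2)(W), (3,2)(W), (2,2)(W), (6,1)(W), (6,0)(W); every one is W ⇒ L
(6,5): moves to (5,5)(W), (3,5)(W), (2,5)(W), (6,4)(W), (6,3)(W); every one is W ⇒ L
Every other cell has at least one move into one of the L cells above, so it is W.
L cells per row: a=0: 3, a=1: 2, a=2: 3, a=3: 2, a=4: 2, a=5: 0, a=6: 2; total 14.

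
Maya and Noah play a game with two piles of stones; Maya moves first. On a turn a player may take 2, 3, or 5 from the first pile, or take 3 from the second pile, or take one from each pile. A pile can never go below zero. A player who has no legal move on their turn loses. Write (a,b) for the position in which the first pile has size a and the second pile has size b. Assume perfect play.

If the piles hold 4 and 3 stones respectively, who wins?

Label each position W (a win for the player to move) or L (a loss). A position with no legal move is L; any other position is W exactly when some move reaches an L, and L when every move reaches a W.
No move ever increases a pile, so every position that can arise here has a ≤ 4 and b ≤ 3; it is enough to label the cells with 0 ≤ a ≤ 4 and 0 ≤ b ≤ 3.
Every move lowers a or b (never raises either), so fill the grid row by row in increasing a, and left to right within a row: each cell's successors are then already labelled.
      b=0  b=1  b=2  b=3
a=0:    L    L    L    W
a=1:    L    W    W    W
a=2:    W    W    W    L
a=3:    W    W    W    L
a=4:    W    L    L    W
Cells with no legal move (terminal, hence L): (0,0), (0,1), (0,2), (1,0).
The remaining L cells, each justified by listing all of its moves:
(2,3): →(0,3)(W), (2,0)(W), (1,2)(W) — all W, so L
(3,3): →(1,3)(W), (0,3)(W), (3,0)(W), (2,2)(W) — all W, so L
(4,1): →(2,1)(W), (1,1)(W), (3,0)(W) — all W, so L
(4,2): →(2,2)(W), (1,2)(W), (3,1)(W) — all W, so L
Every other cell has at least one move into one of the L cells above, so it is W.
The starting position (4,3) is W: Maya should move to (2,3), handing over an L position.

Maya wins.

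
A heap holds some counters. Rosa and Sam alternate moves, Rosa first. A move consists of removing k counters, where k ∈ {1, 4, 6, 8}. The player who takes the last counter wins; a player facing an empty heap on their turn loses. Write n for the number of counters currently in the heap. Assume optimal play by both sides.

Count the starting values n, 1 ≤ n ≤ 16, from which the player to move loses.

Use the standard recursion: the mover loses at a terminal position; elsewhere, the mover wins exactly when some move hands the opponent an L position.
n=0: no move → L
n=1: reaches L-position 0 → W
n=2: only reaches 1(W), which is W → L
n=3: reaches L-position 2 → W
n=4: reaches L-position 0 → W
n=5: only reaches 4(W), 1(W), all W → L
n=6: reaches L-position 5 → W
n=7: only reaches 6(W), 3(W), 1(W), all W → L
n=8: reaches L-position 7 → W
n=9: reaches L-position 5 → W
n=10: reaches L-position 2 → W
n=11: reaches L-position 7 → W
n=12: only reaches 11(W), 8(W), 6(W), 4(W), all W → L
n=13: reaches L-position 12 → W
n=14: only reaches 13(W), 10(W), 8(W), 6(W), all W → L
n=15: reaches L-position 14 → W
n=16: reaches L-position 12 → W
L entries with 1 ≤ n ≤ 16 (n=0 is outside the asked range and is not counted): n = 2, 5, 7, 12, 14; that makes 5.

5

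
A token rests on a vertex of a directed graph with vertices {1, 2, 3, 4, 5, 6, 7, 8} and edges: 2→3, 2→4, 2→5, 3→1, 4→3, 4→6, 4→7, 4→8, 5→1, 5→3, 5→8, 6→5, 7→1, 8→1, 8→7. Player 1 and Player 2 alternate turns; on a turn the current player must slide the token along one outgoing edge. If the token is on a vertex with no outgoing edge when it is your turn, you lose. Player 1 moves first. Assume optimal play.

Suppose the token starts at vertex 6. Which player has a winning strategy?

Player 2 wins.

Work bottom-up. With no move the player to move loses. Otherwise the position is W if at least one move leads to an L position for the opponent, and L if every move leads to a W.
Every edge goes from a vertex to one that appears earlier in the order 1, 7, 8, 3, 5, 6, 4, 2, so processing vertices in that order labels each vertex after all of its successors.
1: no outgoing edge → L
7: →1(L), so W
8: →1(L), so W
3: →1(L), so W
5: →1(L), so W
6: →5(W) only, which is W, so L
4: →6(L), so W
2: →4(W), 5(W), 3(W) — all W, so L
The starting position 6 is L: whatever Player 1 does, the opponent receives a W position.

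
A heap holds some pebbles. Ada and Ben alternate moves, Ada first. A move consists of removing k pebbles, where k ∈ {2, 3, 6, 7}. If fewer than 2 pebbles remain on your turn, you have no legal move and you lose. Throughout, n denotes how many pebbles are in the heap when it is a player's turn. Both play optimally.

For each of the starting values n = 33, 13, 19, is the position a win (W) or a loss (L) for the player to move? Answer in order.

Work bottom-up. With no move the player to move loses. Otherwise the position is W if at least one move leads to an L position for the opponent, and L if every move leads to a W.
n=0: no move → L
n=1: no move → L
n=2: can move to 0, which is L ⇒ W
n=3: can move to 1, which is L ⇒ W
n=4: can move to 1, which is L ⇒ W
n=5: moves to 3(W), 2(W); every one is W ⇒ L
n=6: can move to 0, which is L ⇒ W
n=7: can move to 5, which is L ⇒ W
n=8: can move to 5, which is L ⇒ W
n=9: moves to 7(W), 6(W), 3(W), 2(W); every one is W ⇒ L
n=10: moves to 8(W), 7(W), 4(W), 3(W); every one is W ⇒ L
n=11: can move to 9, which is L ⇒ W
n=12: can move to 10, which is L ⇒ W
n=13: can move to 10, which is L ⇒ W
n=14: moves to 12(W), 11(W), 8(W), 7(W); every one is W ⇒ L
n=15: can move to 9, which is L ⇒ W
n=16: can move to 14, which is L ⇒ W
n=17: can move to 14, which is L ⇒ W
n=18: moves to 16(W), 15(W), 12(W), 11(W); every one is W ⇒ L
n=19: moves to 17(W), 16(W), 13(W), 12(W); every one is W ⇒ L
n=20: can move to 18, which is L ⇒ W
n=21: can move to 19, which is L ⇒ W
n=22: can move to 19, which is L ⇒ W
n=23: moves to 21(W), 20(W), 17(W), 16(W); every one is W ⇒ L
n=24: can move to 18, which is L ⇒ W
n=25: can move to 23, which is L ⇒ W
n=26: can move to 23, which is L ⇒ W
n=27: moves to 25(W), 24(W), 21(W), 20(W); every one is W ⇒ L
n=28: moves to 26(W), 25(W), 22(W), 21(W); every one is W ⇒ L
n=29: can move to 27, which is L ⇒ W
n=30: can move to 28, which is L ⇒ W
n=31: can move to 28, which is L ⇒ W
n=32: moves to 30(W), 29(W), 26(W), 25(W); every one is W ⇒ L
n=33: can move to 27, which is L ⇒ W

33: W, 13: W, 19: L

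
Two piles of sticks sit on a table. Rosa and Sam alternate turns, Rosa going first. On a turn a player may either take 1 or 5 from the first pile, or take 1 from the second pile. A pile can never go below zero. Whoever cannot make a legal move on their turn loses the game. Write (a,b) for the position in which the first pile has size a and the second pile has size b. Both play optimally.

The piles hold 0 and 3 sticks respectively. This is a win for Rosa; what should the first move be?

Move to (0,2).

Classify positions by backward induction: terminal positions (no move available) are L. From any other position, the mover wins iff some move reaches an L.
No move ever increases a pile, so every position that can arise here has a ≤ 0 and b ≤ 3; it is enough to label the cells with 0 ≤ a ≤ 0 and 0 ≤ b ≤ 3.
Every move lowers a or b (never raises either), so fill the grid row by row in increasing a, and left to right within a row: each cell's successors are then already labelled.
      b=0  b=1  b=2  b=3
a=0:    L    W    L    W
Cells with no legal move (terminal, hence L): (0,0).
The remaining L cells, each justified by listing all of its moves:
(0,2): the only move is to (0,1)(W), a W ⇒ L
Every other cell has at least one move into one of the L cells above, so it is W.
From (0,3), the L positions reachable in one move are: (0,2).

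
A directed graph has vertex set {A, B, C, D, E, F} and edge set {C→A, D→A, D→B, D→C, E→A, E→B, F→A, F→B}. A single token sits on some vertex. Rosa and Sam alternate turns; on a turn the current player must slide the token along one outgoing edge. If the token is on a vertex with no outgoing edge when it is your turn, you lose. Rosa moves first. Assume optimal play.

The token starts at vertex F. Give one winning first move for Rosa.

Build the W/L table. Terminal = L. A non-terminal position is W if it has a move to some L; otherwise it is L.
Every edge goes from a vertex to one that appears earlier in the order B, A, C, D, E, F, so processing vertices in that order labels each vertex after all of its successors.
B: no outgoing edge → L
A: no outgoing edge → L
C: reaches L-position A → W
D: reaches L-position A → W
E: reaches L-position A → W
F: reaches L-position A → W
From F, the L positions reachable in one move are: A, B. Any move reaching one of these is winning.

Move to A.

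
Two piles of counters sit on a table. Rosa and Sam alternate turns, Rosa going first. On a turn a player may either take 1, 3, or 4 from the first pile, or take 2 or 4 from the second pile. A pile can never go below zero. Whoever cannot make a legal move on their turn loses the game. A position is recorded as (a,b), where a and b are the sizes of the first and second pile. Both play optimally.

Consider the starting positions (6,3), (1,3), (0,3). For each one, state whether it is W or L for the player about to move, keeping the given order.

Compute win/loss labels from the base case upward. A position with no move is L. Any other position is W if it can reach an L in one move, else L.
No move ever increases a pile, so every position that can arise here has a ≤ 6 and b ≤ 3; it is enough to label the cells with 0 ≤ a ≤ 6 and 0 ≤ b ≤ 3.
Every move lowers a or b (never raises either), so fill the grid row by row in increasing a, and left to right within a row: each cell's successors are then already labelled.
      b=0  b=1  b=2  b=3
a=0:    L    L    W    W
a=1:    W    W    L    L
a=2:    L    L    W    W
a=3:    W    W    L    L
a=4:    W    W    W    W
a=5:    W    W    W    W
a=6:    W    W    W    W
Cells with no legal move (terminal, hence L): (0,0), (0,1).
The remaining L cells, each justified by listing all of its moves:
(1,2): only reaches (0,2)(W), (1,0)(W), all W → L
(1,3): only reaches (0,3)(W), (1,1)(W), all W → L
(2,0): only reaches (1,0)(W), which is W → L
(2,1): only reaches (1,1)(W), which is W → L
(3,2): only reaches (2,2)(W), (0,2)(W), (3,0)(W), all W → L
(3,3): only reaches (2,3)(W), (0,3)(W), (3,1)(W), all W → L
Every other cell has at least one move into one of the L cells above, so it is W.
(6,3): the move to (3,3) reaches an L cell, so W
(1,3): one of the L cells justified above, so L
(0,3): the move to (0,1) reaches an L cell, so W

(6,3): W, (1,3): L, (0,3): W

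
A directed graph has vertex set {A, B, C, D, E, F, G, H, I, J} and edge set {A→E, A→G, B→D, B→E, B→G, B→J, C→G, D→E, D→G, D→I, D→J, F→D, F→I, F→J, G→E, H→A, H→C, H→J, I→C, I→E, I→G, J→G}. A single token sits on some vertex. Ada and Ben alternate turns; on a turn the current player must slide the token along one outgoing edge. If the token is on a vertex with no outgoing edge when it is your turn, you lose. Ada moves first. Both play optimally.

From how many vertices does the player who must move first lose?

Build the W/L table. Terminal = L. A non-terminal position is W if it has a move to some L; otherwise it is L.
Every edge goes from a vertex to one that appears earlier in the order E, G, J, C, A, H, I, D, F, B, so processing vertices in that order labels each vertex after all of its successors.
E: no outgoing edge → L
G: →E(L), so W
J: →G(W) only, which is W, so L
C: →G(W) only, which is W, so L
A: →E(L), so W
H: →C(L), so W
I: →C(L), so W
D: →J(L), so W
F: →J(L), so W
B: →J(L), so W
The L vertices are C, E, J; that is 3 in all.

3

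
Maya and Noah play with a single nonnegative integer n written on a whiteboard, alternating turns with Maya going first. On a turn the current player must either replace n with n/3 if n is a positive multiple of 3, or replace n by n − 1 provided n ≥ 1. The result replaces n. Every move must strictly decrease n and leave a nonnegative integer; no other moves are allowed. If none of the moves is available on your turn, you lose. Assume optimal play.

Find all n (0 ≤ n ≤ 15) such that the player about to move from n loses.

Positions with no move are L. A position that does have a move is losing for the player to move precisely when every available move leads to a winning position for the opponent. Fill in the labels:
n=0: no move → L
n=1: →0(L), so W
n=2: →1(W) only, which is W, so L
n=3: →2(L), so W
n=4: →3(W) only, which is W, so L
n=5: →4(L), so W
n=6: →2(L), so W
n=7: →6(W) only, which is W, so L
n=8: →7(L), so W
n=9: →3(W), 8(W) — all W, so L
n=10: →9(L), so W
n=11: →10(W) only, which is W, so L
n=12: →4(L), so W
n=13: →12(W) only, which is W, so L
n=14: →13(L), so W
n=15: →5(W), 14(W) — all W, so L
Reading off the rows marked L gives the requested list; there are 8 such values of n.

0, 2, 4, 7, 9, 11, 13, 15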